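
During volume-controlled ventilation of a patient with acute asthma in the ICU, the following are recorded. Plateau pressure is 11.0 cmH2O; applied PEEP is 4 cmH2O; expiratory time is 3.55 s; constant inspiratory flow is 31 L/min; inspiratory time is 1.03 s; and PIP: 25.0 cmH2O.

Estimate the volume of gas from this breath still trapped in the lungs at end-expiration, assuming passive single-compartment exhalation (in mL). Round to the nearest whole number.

Flow: 31 L/min ÷ 60 = 0.5167 L/s.
Vt = flow × Ti = 0.5167 L/s × 1.03 s × 1000 mL/L = 532.2 mL.
R = (PIP − Pplat)/V̇ = (25.0 − 11.0) / 0.5167 = 14.0/0.5167 = 27.095 cmH2O·s/L.
C = Vt/(Pplat − PEEP) = 532.2 / (11.0 − 4) = 532.2/7.0 = 76.029 mL/cmH2O.
τ = R × C = 27.095 × 0.07603 L/cmH2O = 2.06 s.
Fraction remaining = e^(−Te/τ) = e^(−3.55/2.06) = 0.1785.
Trapped volume = 532.2 × 0.1785 = 94.998 mL.

95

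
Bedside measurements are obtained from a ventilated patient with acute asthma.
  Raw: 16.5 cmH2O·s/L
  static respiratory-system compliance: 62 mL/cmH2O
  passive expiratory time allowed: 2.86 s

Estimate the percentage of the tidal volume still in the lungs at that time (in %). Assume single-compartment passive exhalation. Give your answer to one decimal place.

τ = R × C = 16.5 × 62 mL/cmH2O = 16.5 × 0.062 L/cmH2O = 1.023 s.
Passive exhalation: V(t)/V₀ = e^(−t/τ) = e^(−2.86/1.023) = 0.06107.
Fraction remaining = 0.06107 → 6.107%.

6.1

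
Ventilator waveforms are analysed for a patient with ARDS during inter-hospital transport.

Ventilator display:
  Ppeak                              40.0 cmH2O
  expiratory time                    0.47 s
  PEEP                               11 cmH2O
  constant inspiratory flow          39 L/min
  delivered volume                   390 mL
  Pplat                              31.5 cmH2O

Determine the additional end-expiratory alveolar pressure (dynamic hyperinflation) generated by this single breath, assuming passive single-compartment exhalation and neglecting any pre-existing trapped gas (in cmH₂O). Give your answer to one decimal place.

Flow: 39 L/min ÷ 60 = 0.65 L/s.
R = (PIP − Pplat)/V̇ = (40.0 − 31.5) / 0.65 = 8.5/0.65 = 13.077 cmH2O·s/L.
C = Vt/(Pplat − PEEP) = 390.0 / (31.5 − 11) = 390.0/20.5 = 19.024 mL/cmH2O.
τ = R × C = 13.077 × 0.01902 L/cmH2O = 0.2487 s.
Fraction remaining = e^(−Te/τ) = e^(−0.47/0.2487) = 0.1511; trapped volume = 390.0 × 0.1511 = 58.929 mL.
Additional alveolar pressure from trapping ≈ V_trapped / C = 58.929 / 19.024 = 3.098 cmH2O.

3.1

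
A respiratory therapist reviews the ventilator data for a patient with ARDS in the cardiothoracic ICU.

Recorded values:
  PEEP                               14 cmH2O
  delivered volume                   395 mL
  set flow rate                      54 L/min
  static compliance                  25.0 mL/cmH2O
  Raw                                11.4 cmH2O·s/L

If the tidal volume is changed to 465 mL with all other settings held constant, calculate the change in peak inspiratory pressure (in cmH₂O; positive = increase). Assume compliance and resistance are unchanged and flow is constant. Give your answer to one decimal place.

PIP = Vt/C + R·V̇ + PEEP (constant-flow equation of motion).
Only the elastic term changes: ΔPIP = ΔVt / C = (465 − 395) / 25.0 = 2.8 cmH2O.

2.8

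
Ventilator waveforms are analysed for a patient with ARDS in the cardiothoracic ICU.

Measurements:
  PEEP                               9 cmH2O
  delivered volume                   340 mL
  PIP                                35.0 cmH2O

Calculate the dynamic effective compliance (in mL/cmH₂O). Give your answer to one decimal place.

Dynamic compliance = Vt / (PIP − PEEP) = 340 / (35.0 − 9) = 340 / 26.0 = 13.077 mL/cmH2O.

13.1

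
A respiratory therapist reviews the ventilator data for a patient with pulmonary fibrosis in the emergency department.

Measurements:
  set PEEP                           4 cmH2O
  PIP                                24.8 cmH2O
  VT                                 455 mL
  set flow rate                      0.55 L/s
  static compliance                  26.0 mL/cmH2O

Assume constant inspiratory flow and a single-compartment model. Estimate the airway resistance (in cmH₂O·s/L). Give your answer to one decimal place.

6.0

Equation of motion (constant flow): PIP = Vt/C + R·V̇ + PEEP.
R·V̇ = PIP − Vt/C − PEEP = 24.8 − 455/26.0 − 4 = 24.8 − 17.5 − 4 = 3.3 cmH2O.
R = 3.3 / 0.55 = 6.0 cmH2O·s/L.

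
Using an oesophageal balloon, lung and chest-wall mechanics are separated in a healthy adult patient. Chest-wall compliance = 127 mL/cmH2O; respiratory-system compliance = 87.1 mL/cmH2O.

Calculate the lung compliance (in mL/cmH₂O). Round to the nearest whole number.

277

1/CL = 1/Crs − 1/Ccw.
1/CL = 1/87.1 − 1/127 = 0.003607.
CL = 277.24 mL/cmH2O.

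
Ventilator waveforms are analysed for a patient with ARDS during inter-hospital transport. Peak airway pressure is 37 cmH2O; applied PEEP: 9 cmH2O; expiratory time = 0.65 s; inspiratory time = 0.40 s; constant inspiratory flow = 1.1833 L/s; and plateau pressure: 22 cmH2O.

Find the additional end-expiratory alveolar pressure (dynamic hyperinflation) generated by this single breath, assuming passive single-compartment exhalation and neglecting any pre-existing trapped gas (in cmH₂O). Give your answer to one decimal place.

3.2

Vt = flow × Ti = 1.1833 L/s × 0.40 s × 1000 mL/L = 473.32 mL.
R = (PIP − Pplat)/V̇ = (37 − 22) / 1.1833 = 15.0/1.1833 = 12.676 cmH2O·s/L.
C = Vt/(Pplat − PEEP) = 473.32 / (22 − 9) = 473.32/13.0 = 36.409 mL/cmH2O.
τ = R × C = 12.676 × 0.03641 L/cmH2O = 0.4615 s.
Fraction remaining = e^(−Te/τ) = e^(−0.65/0.4615) = 0.2445; trapped volume = 473.32 × 0.2445 = 115.73 mL.
Additional alveolar pressure from trapping ≈ V_trapped / C = 115.73 / 36.409 = 3.179 cmH2O.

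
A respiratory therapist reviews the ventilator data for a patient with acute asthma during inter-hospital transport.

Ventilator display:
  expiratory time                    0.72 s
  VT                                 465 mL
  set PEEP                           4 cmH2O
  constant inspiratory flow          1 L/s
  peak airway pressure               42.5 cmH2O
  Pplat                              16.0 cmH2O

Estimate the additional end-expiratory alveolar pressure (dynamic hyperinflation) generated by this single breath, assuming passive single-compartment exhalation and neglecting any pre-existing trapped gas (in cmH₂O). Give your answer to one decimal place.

6.0

R = (PIP − Pplat)/V̇ = (42.5 − 16.0) / 1 = 26.5/1 = 26.5 cmH2O·s/L.
C = Vt/(Pplat − PEEP) = 465.0 / (16.0 − 4) = 465.0/12.0 = 38.75 mL/cmH2O.
τ = R × C = 26.5 × 0.03875 L/cmH2O = 1.027 s.
Fraction remaining = e^(−Te/τ) = e^(−0.72/1.027) = 0.4961; trapped volume = 465.0 × 0.4961 = 230.69 mL.
Additional alveolar pressure from trapping ≈ V_trapped / C = 230.69 / 38.75 = 5.953 cmH2O.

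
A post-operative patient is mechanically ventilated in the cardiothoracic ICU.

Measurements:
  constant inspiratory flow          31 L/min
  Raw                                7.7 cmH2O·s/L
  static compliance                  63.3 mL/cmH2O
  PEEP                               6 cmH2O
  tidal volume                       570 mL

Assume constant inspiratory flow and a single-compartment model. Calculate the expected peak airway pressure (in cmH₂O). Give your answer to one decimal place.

Flow: 31 L/min ÷ 60 = 0.5167 L/s.
Equation of motion (constant flow): PIP = Vt/C + R·V̇ + PEEP.
PIP = 570/63.3 + 7.7×0.5167 + 6 = 9.005 + 3.979 + 6 = 18.984 cmH2O.

19.0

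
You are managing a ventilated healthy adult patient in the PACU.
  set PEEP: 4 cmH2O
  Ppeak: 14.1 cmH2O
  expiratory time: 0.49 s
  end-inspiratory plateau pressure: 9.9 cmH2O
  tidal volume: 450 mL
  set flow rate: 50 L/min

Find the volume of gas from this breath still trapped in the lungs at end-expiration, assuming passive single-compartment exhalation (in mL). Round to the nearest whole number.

126

Flow: 50 L/min ÷ 60 = 0.8333 L/s.
R = (PIP − Pplat)/V̇ = (14.1 − 9.9) / 0.8333 = 4.2/0.8333 = 5.04 cmH2O·s/L.
C = Vt/(Pplat − PEEP) = 450.0 / (9.9 − 4) = 450.0/5.9 = 76.271 mL/cmH2O.
τ = R × C = 5.04 × 0.07627 L/cmH2O = 0.3844 s.
Fraction remaining = e^(−Te/τ) = e^(−0.49/0.3844) = 0.2795.
Trapped volume = 450.0 × 0.2795 = 125.78 mL.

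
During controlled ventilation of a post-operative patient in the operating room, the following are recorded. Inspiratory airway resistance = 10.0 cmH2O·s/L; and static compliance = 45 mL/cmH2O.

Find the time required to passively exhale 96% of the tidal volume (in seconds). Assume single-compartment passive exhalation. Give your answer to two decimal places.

1.45

τ = R × C = 10.0 × 45 mL/cmH2O = 10.0 × 0.045 L/cmH2O = 0.45 s.
Exhaled fraction f = 1 − e^(−t/τ) → t = −τ·ln(1 − f) = −0.45·ln(0.04) = 1.448 s.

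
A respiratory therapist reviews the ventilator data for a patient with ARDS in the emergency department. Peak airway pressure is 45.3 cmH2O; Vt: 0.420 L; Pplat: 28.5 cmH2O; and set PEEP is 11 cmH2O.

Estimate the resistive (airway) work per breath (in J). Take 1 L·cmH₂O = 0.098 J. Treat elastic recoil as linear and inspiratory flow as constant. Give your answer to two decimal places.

0.69

With constant inspiratory flow the resistive pressure is constant at PIP − Pplat = 45.3 − 28.5 = 16.8 cmH2O, so resistive work = 16.8 × 0.420 = 7.056 L·cmH2O.
× 0.098 J/(L·cmH2O) → 0.6915 J.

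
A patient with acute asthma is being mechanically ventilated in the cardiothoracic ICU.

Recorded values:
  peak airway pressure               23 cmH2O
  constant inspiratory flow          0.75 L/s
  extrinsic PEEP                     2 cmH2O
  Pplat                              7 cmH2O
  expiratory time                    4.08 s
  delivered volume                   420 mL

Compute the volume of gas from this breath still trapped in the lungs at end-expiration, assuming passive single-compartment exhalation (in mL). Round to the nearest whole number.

43

R = (PIP − Pplat)/V̇ = (23 − 7) / 0.75 = 16.0/0.75 = 21.333 cmH2O·s/L.
C = Vt/(Pplat − PEEP) = 420.0 / (7 − 2) = 420.0/5.0 = 84.0 mL/cmH2O.
τ = R × C = 21.333 × 0.084 L/cmH2O = 1.792 s.
Fraction remaining = e^(−Te/τ) = e^(−4.08/1.792) = 0.1026.
Trapped volume = 420.0 × 0.1026 = 43.092 mL.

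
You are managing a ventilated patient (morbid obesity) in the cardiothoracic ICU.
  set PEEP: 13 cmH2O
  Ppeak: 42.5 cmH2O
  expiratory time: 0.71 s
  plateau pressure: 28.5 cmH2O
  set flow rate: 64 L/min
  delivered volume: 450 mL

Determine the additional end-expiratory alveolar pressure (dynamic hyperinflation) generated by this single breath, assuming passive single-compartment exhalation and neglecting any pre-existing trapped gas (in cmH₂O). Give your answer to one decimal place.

Flow: 64 L/min ÷ 60 = 1.0667 L/s.
R = (PIP − Pplat)/V̇ = (42.5 − 28.5) / 1.0667 = 14.0/1.0667 = 13.125 cmH2O·s/L.
C = Vt/(Pplat − PEEP) = 450.0 / (28.5 − 13) = 450.0/15.5 = 29.032 mL/cmH2O.
τ = R × C = 13.125 × 0.02903 L/cmH2O = 0.381 s.
Fraction remaining = e^(−Te/τ) = e^(−0.71/0.381) = 0.1551; trapped volume = 450.0 × 0.1551 = 69.795 mL.
Additional alveolar pressure from trapping ≈ V_trapped / C = 69.795 / 29.032 = 2.404 cmH2O.

2.4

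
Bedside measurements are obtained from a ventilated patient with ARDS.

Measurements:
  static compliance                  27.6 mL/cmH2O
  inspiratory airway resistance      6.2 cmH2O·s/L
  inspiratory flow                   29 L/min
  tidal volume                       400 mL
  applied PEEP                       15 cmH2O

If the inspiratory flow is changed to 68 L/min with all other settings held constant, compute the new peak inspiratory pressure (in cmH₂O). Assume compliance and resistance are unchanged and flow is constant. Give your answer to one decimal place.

Flow: 29 L/min ÷ 60 = 0.4833 L/s.
New flow: 68 L/min ÷ 60 = 1.1333 L/s.
PIP = Vt/C + R·V̇ + PEEP (constant-flow equation of motion).
Only the resistive term changes: ΔPIP = R × ΔV̇ = 6.2 × (1.1333 − 0.4833) = 6.2 × 0.65 = 4.03 cmH2O.
Original PIP = 400/27.6 + 6.2×0.4833 + 15 = 32.489 cmH2O; new PIP = 32.489 + (4.03) = 36.519 cmH2O.

36.5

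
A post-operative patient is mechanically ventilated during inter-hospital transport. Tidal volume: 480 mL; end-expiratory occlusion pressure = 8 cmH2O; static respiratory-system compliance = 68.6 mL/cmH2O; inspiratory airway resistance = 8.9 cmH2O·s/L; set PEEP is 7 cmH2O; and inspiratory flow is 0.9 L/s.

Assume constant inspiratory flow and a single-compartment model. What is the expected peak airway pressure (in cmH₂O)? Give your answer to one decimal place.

23.0

Total PEEP = 8 cmH2O (set 7 + intrinsic 1); this is the baseline alveolar pressure.
Equation of motion (constant flow): PIP = Vt/C + R·V̇ + PEEP.
PIP = 480/68.6 + 8.9×0.9 + 8 = 6.997 + 8.01 + 8 = 23.007 cmH2O.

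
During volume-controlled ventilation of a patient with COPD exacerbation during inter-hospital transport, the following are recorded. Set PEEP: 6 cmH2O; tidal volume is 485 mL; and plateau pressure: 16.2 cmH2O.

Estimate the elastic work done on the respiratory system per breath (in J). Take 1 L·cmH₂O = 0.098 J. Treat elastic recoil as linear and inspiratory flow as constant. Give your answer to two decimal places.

Elastic work ≈ ½ × (Pplat − PEEP) × Vt = 0.5 × (16.2 − 6) × 0.485 L = 0.5 × 10.2 × 0.485 = 2.474 L·cmH2O.
× 0.098 J/(L·cmH2O) → 0.2425 J.

0.24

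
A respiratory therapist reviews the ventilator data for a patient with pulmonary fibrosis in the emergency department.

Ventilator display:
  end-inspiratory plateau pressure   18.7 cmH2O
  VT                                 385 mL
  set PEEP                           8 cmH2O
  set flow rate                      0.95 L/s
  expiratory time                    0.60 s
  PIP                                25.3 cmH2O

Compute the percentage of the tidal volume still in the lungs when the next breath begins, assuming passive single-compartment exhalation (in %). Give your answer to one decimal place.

9.1

R = (PIP − Pplat)/V̇ = (25.3 − 18.7) / 0.95 = 6.6/0.95 = 6.947 cmH2O·s/L.
C = Vt/(Pplat − PEEP) = 385.0 / (18.7 − 8) = 385.0/10.7 = 35.981 mL/cmH2O.
τ = R × C = 6.947 × 0.03598 L/cmH2O = 0.25 s.
Fraction remaining at end-expiration = e^(−Te/τ) = e^(−0.60/0.25) = 0.09072 → 9.072%.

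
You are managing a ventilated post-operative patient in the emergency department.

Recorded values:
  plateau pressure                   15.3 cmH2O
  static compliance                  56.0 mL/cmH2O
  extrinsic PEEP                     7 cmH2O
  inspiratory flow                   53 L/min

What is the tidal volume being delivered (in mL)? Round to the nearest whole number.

465

Vt = Cstat × (Pplat − PEEP) = 56.0 × (15.3 − 7) = 56.0 × 8.3 = 464.8 mL.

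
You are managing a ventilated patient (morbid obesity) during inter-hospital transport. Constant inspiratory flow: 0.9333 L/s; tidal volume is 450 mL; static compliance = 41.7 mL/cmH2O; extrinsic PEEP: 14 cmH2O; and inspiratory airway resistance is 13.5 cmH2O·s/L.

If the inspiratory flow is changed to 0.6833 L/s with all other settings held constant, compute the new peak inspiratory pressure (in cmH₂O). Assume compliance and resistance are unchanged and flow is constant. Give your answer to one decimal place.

34.0

PIP = Vt/C + R·V̇ + PEEP (constant-flow equation of motion).
Only the resistive term changes: ΔPIP = R × ΔV̇ = 13.5 × (0.6833 − 0.9333) = 13.5 × -0.25 = -3.375 cmH2O.
Original PIP = 450/41.7 + 13.5×0.9333 + 14 = 37.391 cmH2O; new PIP = 37.391 + (-3.375) = 34.016 cmH2O.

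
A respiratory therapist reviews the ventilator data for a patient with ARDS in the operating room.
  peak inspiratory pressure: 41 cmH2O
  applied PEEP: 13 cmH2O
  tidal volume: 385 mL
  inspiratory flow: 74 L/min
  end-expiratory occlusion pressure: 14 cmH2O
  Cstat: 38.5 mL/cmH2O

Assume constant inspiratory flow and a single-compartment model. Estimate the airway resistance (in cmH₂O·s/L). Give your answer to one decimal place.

Flow: 74 L/min ÷ 60 = 1.2333 L/s.
Total PEEP = 14 cmH2O (set 13 + intrinsic 1); this is the baseline alveolar pressure.
Equation of motion (constant flow): PIP = Vt/C + R·V̇ + PEEP.
R·V̇ = PIP − Vt/C − PEEP = 41 − 385/38.5 − 14 = 41 − 10.0 − 14 = 17.0 cmH2O.
R = 17.0 / 1.2333 = 13.784 cmH2O·s/L.

13.8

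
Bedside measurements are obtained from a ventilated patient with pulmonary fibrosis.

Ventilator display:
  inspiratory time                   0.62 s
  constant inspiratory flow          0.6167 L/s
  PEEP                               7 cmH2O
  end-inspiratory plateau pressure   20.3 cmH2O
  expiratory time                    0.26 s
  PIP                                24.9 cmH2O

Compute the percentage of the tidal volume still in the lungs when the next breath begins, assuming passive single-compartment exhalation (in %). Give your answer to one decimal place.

Vt = flow × Ti = 0.6167 L/s × 0.62 s × 1000 mL/L = 382.35 mL.
R = (PIP − Pplat)/V̇ = (24.9 − 20.3) / 0.6167 = 4.6/0.6167 = 7.459 cmH2O·s/L.
C = Vt/(Pplat − PEEP) = 382.35 / (20.3 − 7) = 382.35/13.3 = 28.748 mL/cmH2O.
τ = R × C = 7.459 × 0.02875 L/cmH2O = 0.2144 s.
Fraction remaining at end-expiration = e^(−Te/τ) = e^(−0.26/0.2144) = 0.2974 → 29.74%.

29.7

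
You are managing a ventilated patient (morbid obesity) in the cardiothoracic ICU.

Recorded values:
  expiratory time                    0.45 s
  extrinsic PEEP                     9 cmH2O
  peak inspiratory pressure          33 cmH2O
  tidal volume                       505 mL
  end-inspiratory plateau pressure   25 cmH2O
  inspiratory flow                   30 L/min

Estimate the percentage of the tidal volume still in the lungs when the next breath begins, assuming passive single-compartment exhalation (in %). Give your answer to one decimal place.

Flow: 30 L/min ÷ 60 = 0.5 L/s.
R = (PIP − Pplat)/V̇ = (33 − 25) / 0.5 = 8.0/0.5 = 16.0 cmH2O·s/L.
C = Vt/(Pplat − PEEP) = 505.0 / (25 − 9) = 505.0/16.0 = 31.563 mL/cmH2O.
τ = R × C = 16.0 × 0.03156 L/cmH2O = 0.505 s.
Fraction remaining at end-expiration = e^(−Te/τ) = e^(−0.45/0.505) = 0.4102 → 41.02%.

41.0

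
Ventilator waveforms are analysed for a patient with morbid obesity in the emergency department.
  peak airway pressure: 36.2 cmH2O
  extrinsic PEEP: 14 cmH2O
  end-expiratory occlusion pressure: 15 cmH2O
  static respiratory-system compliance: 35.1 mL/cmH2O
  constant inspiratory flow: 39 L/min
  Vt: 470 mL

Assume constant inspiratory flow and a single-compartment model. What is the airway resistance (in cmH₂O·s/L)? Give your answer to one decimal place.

Flow: 39 L/min ÷ 60 = 0.65 L/s.
Total PEEP = 15 cmH2O (set 14 + intrinsic 1); this is the baseline alveolar pressure.
Equation of motion (constant flow): PIP = Vt/C + R·V̇ + PEEP.
R·V̇ = PIP − Vt/C − PEEP = 36.2 − 470/35.1 − 15 = 36.2 − 13.39 − 15 = 7.81 cmH2O.
R = 7.81 / 0.65 = 12.015 cmH2O·s/L.

12.0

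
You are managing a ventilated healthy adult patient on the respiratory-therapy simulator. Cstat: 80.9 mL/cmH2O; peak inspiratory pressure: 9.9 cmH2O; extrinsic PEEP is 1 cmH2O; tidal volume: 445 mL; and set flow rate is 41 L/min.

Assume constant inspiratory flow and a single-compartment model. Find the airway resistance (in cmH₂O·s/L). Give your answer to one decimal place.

Flow: 41 L/min ÷ 60 = 0.6833 L/s.
Equation of motion (constant flow): PIP = Vt/C + R·V̇ + PEEP.
R·V̇ = PIP − Vt/C − PEEP = 9.9 − 445/80.9 − 1 = 9.9 − 5.501 − 1 = 3.399 cmH2O.
R = 3.399 / 0.6833 = 4.974 cmH2O·s/L.

5.0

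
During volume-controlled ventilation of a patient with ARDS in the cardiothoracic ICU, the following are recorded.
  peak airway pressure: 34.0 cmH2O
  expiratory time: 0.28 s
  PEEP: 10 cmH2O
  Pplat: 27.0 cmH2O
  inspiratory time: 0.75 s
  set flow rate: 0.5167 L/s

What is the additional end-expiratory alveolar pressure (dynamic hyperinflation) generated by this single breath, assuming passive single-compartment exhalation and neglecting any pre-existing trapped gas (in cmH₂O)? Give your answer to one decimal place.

Vt = flow × Ti = 0.5167 L/s × 0.75 s × 1000 mL/L = 387.53 mL.
R = (PIP − Pplat)/V̇ = (34.0 − 27.0) / 0.5167 = 7.0/0.5167 = 13.548 cmH2O·s/L.
C = Vt/(Pplat − PEEP) = 387.53 / (27.0 − 10) = 387.53/17.0 = 22.796 mL/cmH2O.
τ = R × C = 13.548 × 0.0228 L/cmH2O = 0.3089 s.
Fraction remaining = e^(−Te/τ) = e^(−0.28/0.3089) = 0.404; trapped volume = 387.53 × 0.404 = 156.56 mL.
Additional alveolar pressure from trapping ≈ V_trapped / C = 156.56 / 22.796 = 6.868 cmH2O.

6.9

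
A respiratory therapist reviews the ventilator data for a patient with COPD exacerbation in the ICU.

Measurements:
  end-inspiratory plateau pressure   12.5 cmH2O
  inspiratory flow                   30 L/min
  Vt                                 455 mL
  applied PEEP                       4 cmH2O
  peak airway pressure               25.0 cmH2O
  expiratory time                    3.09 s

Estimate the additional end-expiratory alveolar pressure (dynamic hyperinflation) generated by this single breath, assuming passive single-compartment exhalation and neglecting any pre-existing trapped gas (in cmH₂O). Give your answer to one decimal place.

0.8

Flow: 30 L/min ÷ 60 = 0.5 L/s.
R = (PIP − Pplat)/V̇ = (25.0 − 12.5) / 0.5 = 12.5/0.5 = 25.0 cmH2O·s/L.
C = Vt/(Pplat − PEEP) = 455.0 / (12.5 − 4) = 455.0/8.5 = 53.529 mL/cmH2O.
τ = R × C = 25.0 × 0.05353 L/cmH2O = 1.338 s.
Fraction remaining = e^(−Te/τ) = e^(−3.09/1.338) = 0.09932; trapped volume = 455.0 × 0.09932 = 45.191 mL.
Additional alveolar pressure from trapping ≈ V_trapped / C = 45.191 / 53.529 = 0.8442 cmH2O.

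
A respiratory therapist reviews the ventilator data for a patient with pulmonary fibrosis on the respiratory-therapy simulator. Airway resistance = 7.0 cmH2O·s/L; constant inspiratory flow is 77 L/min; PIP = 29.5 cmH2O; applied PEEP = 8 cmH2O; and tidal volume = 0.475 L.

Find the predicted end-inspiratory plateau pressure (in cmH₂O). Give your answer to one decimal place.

Flow: 77 L/min ÷ 60 = 1.2833 L/s.
Pplat = PIP − Raw × flow = 29.5 − 7.0 × 1.2833 = 29.5 − 8.983 = 20.517 cmH2O.

20.5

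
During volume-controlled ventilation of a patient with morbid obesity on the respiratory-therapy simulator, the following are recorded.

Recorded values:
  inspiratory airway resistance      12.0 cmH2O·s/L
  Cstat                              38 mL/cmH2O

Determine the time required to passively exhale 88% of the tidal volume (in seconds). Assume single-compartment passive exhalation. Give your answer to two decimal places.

τ = R × C = 12.0 × 38 mL/cmH2O = 12.0 × 0.038 L/cmH2O = 0.456 s.
Exhaled fraction f = 1 − e^(−t/τ) → t = −τ·ln(1 − f) = −0.456·ln(0.12) = 0.9668 s.

0.97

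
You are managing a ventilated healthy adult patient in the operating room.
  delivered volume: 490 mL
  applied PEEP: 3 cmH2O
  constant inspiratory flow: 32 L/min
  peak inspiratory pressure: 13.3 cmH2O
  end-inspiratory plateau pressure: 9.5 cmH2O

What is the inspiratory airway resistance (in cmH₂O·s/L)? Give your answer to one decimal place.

Flow: 32 L/min ÷ 60 = 0.5333 L/s.
Raw = (PIP − Pplat) / flow = (13.3 − 9.5) / 0.5333 = 3.8 / 0.5333 = 7.125 cmH2O·s/L.

7.1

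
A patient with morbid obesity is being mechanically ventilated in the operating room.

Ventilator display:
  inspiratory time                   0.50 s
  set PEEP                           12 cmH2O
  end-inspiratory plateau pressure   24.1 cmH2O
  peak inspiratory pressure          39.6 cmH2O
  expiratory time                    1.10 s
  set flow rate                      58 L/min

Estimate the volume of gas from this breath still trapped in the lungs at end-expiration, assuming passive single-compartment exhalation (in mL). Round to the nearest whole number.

Flow: 58 L/min ÷ 60 = 0.9667 L/s.
Vt = flow × Ti = 0.9667 L/s × 0.50 s × 1000 mL/L = 483.35 mL.
R = (PIP − Pplat)/V̇ = (39.6 − 24.1) / 0.9667 = 15.5/0.9667 = 16.034 cmH2O·s/L.
C = Vt/(Pplat − PEEP) = 483.35 / (24.1 − 12) = 483.35/12.1 = 39.946 mL/cmH2O.
τ = R × C = 16.034 × 0.03995 L/cmH2O = 0.6406 s.
Fraction remaining = e^(−Te/τ) = e^(−1.10/0.6406) = 0.1796.
Trapped volume = 483.35 × 0.1796 = 86.81 mL.

87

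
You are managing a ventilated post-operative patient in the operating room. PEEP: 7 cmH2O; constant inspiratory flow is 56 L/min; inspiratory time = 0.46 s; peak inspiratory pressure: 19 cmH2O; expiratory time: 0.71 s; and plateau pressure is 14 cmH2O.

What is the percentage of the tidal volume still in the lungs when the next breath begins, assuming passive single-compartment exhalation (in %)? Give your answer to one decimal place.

11.5

Flow: 56 L/min ÷ 60 = 0.9333 L/s.
Vt = flow × Ti = 0.9333 L/s × 0.46 s × 1000 mL/L = 429.32 mL.
R = (PIP − Pplat)/V̇ = (19 − 14) / 0.9333 = 5.0/0.9333 = 5.357 cmH2O·s/L.
C = Vt/(Pplat − PEEP) = 429.32 / (14 − 7) = 429.32/7.0 = 61.331 mL/cmH2O.
τ = R × C = 5.357 × 0.06133 L/cmH2O = 0.3285 s.
Fraction remaining at end-expiration = e^(−Te/τ) = e^(−0.71/0.3285) = 0.1152 → 11.52%.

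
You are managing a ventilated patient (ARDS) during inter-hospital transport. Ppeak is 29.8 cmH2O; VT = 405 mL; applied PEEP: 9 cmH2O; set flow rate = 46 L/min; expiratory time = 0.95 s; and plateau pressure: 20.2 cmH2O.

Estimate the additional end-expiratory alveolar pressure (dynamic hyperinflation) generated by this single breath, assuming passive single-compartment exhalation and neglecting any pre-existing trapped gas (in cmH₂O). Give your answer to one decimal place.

Flow: 46 L/min ÷ 60 = 0.7667 L/s.
R = (PIP − Pplat)/V̇ = (29.8 − 20.2) / 0.7667 = 9.6/0.7667 = 12.521 cmH2O·s/L.
C = Vt/(Pplat − PEEP) = 405.0 / (20.2 − 9) = 405.0/11.2 = 36.161 mL/cmH2O.
τ = R × C = 12.521 × 0.03616 L/cmH2O = 0.4528 s.
Fraction remaining = e^(−Te/τ) = e^(−0.95/0.4528) = 0.1227; trapped volume = 405.0 × 0.1227 = 49.694 mL.
Additional alveolar pressure from trapping ≈ V_trapped / C = 49.694 / 36.161 = 1.374 cmH2O.

1.4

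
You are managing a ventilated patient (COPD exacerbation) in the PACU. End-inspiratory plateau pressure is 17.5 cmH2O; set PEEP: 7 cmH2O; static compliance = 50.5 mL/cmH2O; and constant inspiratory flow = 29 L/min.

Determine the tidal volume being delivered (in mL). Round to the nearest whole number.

530

Vt = Cstat × (Pplat − PEEP) = 50.5 × (17.5 − 7) = 50.5 × 10.5 = 530.25 mL.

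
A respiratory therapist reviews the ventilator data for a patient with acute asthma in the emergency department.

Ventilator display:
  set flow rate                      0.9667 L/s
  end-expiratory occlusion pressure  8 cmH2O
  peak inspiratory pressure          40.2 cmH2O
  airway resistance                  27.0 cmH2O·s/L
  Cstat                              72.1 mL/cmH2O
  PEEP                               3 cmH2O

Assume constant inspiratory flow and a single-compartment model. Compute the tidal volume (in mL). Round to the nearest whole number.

440

Total PEEP = 8 cmH2O (set 3 + intrinsic 5); this is the baseline alveolar pressure.
Equation of motion (constant flow): PIP = Vt/C + R·V̇ + PEEP.
Vt/C = PIP − R·V̇ − PEEP = 40.2 − 26.101 − 8 = 6.099 cmH2O.
Vt = C × 6.099 = 72.1 × 6.099 = 439.74 mL.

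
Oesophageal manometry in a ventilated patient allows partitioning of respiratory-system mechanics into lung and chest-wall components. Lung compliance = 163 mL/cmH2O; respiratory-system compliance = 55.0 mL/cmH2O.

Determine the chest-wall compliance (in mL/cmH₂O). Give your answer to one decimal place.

1/Ccw = 1/Crs − 1/CL.
1/Ccw = 1/55.0 − 1/163 = 0.01205.
Ccw = 82.988 mL/cmH2O.

83.0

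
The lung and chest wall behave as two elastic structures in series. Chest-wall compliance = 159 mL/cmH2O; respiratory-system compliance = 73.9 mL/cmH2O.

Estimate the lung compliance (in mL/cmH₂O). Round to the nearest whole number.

1/CL = 1/Crs − 1/Ccw.
1/CL = 1/73.9 − 1/159 = 0.007242.
CL = 138.08 mL/cmH2O.

138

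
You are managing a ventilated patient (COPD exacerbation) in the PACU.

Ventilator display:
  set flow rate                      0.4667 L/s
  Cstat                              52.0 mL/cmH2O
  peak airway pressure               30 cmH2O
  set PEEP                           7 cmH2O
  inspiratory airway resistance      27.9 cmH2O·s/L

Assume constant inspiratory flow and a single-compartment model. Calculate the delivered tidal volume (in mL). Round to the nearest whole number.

Equation of motion (constant flow): PIP = Vt/C + R·V̇ + PEEP.
Vt/C = PIP − R·V̇ − PEEP = 30 − 13.021 − 7 = 9.979 cmH2O.
Vt = C × 9.979 = 52.0 × 9.979 = 518.91 mL.

519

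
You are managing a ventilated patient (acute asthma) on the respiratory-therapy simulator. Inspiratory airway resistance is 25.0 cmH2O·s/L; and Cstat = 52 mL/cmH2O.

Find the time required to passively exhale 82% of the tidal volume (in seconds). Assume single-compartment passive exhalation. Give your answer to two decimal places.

2.23

τ = R × C = 25.0 × 52 mL/cmH2O = 25.0 × 0.052 L/cmH2O = 1.3 s.
Exhaled fraction f = 1 − e^(−t/τ) → t = −τ·ln(1 − f) = −1.3·ln(0.18) = 2.229 s.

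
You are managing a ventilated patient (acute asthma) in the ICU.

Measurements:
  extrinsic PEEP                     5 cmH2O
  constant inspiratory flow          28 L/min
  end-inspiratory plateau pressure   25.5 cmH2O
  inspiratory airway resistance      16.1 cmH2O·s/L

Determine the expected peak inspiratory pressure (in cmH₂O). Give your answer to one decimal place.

Flow: 28 L/min ÷ 60 = 0.4667 L/s.
PIP = Pplat + Raw × flow = 25.5 + 16.1 × 0.4667 = 25.5 + 7.514 = 33.014 cmH2O.

33.0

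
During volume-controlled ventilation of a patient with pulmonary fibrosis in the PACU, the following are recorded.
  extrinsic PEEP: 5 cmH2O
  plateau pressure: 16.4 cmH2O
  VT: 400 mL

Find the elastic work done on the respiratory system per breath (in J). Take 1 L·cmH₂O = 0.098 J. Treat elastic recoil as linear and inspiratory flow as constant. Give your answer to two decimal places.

0.22

Elastic work ≈ ½ × (Pplat − PEEP) × Vt = 0.5 × (16.4 − 5) × 0.400 L = 0.5 × 11.4 × 0.400 = 2.28 L·cmH2O.
× 0.098 J/(L·cmH2O) → 0.2234 J.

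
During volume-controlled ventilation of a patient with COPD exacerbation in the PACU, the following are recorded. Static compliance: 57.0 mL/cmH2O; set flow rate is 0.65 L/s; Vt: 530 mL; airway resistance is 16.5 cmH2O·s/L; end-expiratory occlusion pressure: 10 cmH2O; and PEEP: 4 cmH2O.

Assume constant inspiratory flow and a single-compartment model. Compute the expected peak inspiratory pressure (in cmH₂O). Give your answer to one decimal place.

Total PEEP = 10 cmH2O (set 4 + intrinsic 6); this is the baseline alveolar pressure.
Equation of motion (constant flow): PIP = Vt/C + R·V̇ + PEEP.
PIP = 530/57.0 + 16.5×0.65 + 10 = 9.298 + 10.725 + 10 = 30.023 cmH2O.

30.0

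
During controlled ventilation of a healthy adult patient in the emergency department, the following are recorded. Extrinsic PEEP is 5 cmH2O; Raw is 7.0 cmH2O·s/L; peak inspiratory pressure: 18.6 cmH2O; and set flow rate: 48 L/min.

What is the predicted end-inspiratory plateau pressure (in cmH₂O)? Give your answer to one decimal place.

13.0

Flow: 48 L/min ÷ 60 = 0.8 L/s.
Pplat = PIP − Raw × flow = 18.6 − 7.0 × 0.8 = 18.6 − 5.6 = 13.0 cmH2O.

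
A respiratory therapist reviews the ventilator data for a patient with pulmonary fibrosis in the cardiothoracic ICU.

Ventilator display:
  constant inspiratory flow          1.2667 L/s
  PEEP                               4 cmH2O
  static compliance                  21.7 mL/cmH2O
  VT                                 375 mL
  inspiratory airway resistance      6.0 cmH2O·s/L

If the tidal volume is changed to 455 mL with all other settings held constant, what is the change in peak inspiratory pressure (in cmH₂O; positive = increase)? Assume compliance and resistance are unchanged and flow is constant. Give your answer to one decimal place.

PIP = Vt/C + R·V̇ + PEEP (constant-flow equation of motion).
Only the elastic term changes: ΔPIP = ΔVt / C = (455 − 375) / 21.7 = 3.687 cmH2O.

3.7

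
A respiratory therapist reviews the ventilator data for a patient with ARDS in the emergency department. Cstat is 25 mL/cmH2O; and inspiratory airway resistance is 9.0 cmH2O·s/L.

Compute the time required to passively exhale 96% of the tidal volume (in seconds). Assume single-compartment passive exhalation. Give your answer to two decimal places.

τ = R × C = 9.0 × 25 mL/cmH2O = 9.0 × 0.025 L/cmH2O = 0.225 s.
Exhaled fraction f = 1 − e^(−t/τ) → t = −τ·ln(1 − f) = −0.225·ln(0.04) = 0.7242 s.

0.72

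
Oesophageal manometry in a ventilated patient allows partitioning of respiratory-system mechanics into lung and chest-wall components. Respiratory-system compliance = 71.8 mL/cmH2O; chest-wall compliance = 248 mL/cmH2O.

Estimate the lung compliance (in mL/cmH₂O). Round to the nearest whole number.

1/CL = 1/Crs − 1/Ccw.
1/CL = 1/71.8 − 1/248 = 0.009895.
CL = 101.06 mL/cmH2O.

101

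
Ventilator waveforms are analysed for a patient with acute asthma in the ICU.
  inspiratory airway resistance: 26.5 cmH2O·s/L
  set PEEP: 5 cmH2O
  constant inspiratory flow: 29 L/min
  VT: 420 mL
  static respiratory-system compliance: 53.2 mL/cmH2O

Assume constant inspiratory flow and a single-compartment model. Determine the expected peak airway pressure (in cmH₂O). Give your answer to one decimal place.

25.7

Flow: 29 L/min ÷ 60 = 0.4833 L/s.
Equation of motion (constant flow): PIP = Vt/C + R·V̇ + PEEP.
PIP = 420/53.2 + 26.5×0.4833 + 5 = 7.895 + 12.807 + 5 = 25.702 cmH2O.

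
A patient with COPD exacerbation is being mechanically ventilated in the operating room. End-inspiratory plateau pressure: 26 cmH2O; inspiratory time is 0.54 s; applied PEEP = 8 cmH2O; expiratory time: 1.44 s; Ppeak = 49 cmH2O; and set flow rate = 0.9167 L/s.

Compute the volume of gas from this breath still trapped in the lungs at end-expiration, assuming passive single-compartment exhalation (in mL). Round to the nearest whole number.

Vt = flow × Ti = 0.9167 L/s × 0.54 s × 1000 mL/L = 495.02 mL.
R = (PIP − Pplat)/V̇ = (49 − 26) / 0.9167 = 23.0/0.9167 = 25.09 cmH2O·s/L.
C = Vt/(Pplat − PEEP) = 495.02 / (26 − 8) = 495.02/18.0 = 27.501 mL/cmH2O.
τ = R × C = 25.09 × 0.0275 L/cmH2O = 0.69 s.
Fraction remaining = e^(−Te/τ) = e^(−1.44/0.69) = 0.1241.
Trapped volume = 495.02 × 0.1241 = 61.432 mL.

61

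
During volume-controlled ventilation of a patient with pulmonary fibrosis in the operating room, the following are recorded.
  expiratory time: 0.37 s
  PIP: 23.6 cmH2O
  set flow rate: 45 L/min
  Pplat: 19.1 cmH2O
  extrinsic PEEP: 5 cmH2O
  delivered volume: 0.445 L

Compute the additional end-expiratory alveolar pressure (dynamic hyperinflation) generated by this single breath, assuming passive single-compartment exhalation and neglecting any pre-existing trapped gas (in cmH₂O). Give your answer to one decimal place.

2.0

Flow: 45 L/min ÷ 60 = 0.75 L/s.
R = (PIP − Pplat)/V̇ = (23.6 − 19.1) / 0.75 = 4.5/0.75 = 6.0 cmH2O·s/L.
C = Vt/(Pplat − PEEP) = 445.0 / (19.1 − 5) = 445.0/14.1 = 31.56 mL/cmH2O.
τ = R × C = 6.0 × 0.03156 L/cmH2O = 0.1894 s.
Fraction remaining = e^(−Te/τ) = e^(−0.37/0.1894) = 0.1418; trapped volume = 445.0 × 0.1418 = 63.101 mL.
Additional alveolar pressure from trapping ≈ V_trapped / C = 63.101 / 31.56 = 1.999 cmH2O.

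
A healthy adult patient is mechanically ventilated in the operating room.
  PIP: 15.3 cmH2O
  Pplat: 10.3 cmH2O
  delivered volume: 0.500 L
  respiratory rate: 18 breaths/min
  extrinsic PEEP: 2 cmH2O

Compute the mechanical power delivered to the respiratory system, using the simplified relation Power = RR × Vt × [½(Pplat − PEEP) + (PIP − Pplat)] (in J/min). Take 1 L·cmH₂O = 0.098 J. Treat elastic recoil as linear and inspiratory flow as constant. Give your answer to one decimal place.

8.1

Per-breath work = Vt × [½(Pplat−PEEP) + (PIP−Pplat)] = 0.500 × [0.5×8.3 + 5.0] = 0.500 × 9.15 = 4.575 L·cmH2O.
Power = 18 × 4.575 = 82.35 L·cmH2O/min.
× 0.098 J/(L·cmH2O) → 8.07 J/min.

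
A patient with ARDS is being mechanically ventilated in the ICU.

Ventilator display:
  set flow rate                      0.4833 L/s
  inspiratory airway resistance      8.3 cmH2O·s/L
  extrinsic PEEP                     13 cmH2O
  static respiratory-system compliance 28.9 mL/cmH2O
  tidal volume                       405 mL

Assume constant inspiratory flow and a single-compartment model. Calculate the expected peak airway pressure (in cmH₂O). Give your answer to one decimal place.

Equation of motion (constant flow): PIP = Vt/C + R·V̇ + PEEP.
PIP = 405/28.9 + 8.3×0.4833 + 13 = 14.014 + 4.011 + 13 = 31.025 cmH2O.

31.0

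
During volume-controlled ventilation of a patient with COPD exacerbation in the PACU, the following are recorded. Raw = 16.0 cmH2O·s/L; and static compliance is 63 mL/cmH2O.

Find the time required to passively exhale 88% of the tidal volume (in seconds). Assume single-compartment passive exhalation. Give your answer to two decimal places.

τ = R × C = 16.0 × 63 mL/cmH2O = 16.0 × 0.063 L/cmH2O = 1.008 s.
Exhaled fraction f = 1 − e^(−t/τ) → t = −τ·ln(1 − f) = −1.008·ln(0.12) = 2.137 s.

2.14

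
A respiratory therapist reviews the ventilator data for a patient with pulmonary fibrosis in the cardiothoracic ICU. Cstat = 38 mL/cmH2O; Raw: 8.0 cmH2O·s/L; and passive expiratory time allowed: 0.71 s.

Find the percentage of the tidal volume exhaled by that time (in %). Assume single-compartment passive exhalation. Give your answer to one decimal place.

τ = R × C = 8.0 × 38 mL/cmH2O = 8.0 × 0.038 L/cmH2O = 0.304 s.
Passive exhalation: V(t)/V₀ = e^(−t/τ) = e^(−0.71/0.304) = 0.09676.
Fraction exhaled = 1 − 0.09676 = 0.9032 → 90.32%.

90.3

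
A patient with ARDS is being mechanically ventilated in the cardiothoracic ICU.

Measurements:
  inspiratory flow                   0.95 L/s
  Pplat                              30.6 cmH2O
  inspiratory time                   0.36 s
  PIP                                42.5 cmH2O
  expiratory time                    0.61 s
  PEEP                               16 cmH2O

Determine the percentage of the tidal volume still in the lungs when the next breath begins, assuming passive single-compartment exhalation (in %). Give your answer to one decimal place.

12.5

Vt = flow × Ti = 0.95 L/s × 0.36 s × 1000 mL/L = 342.0 mL.
R = (PIP − Pplat)/V̇ = (42.5 − 30.6) / 0.95 = 11.9/0.95 = 12.526 cmH2O·s/L.
C = Vt/(Pplat − PEEP) = 342.0 / (30.6 − 16) = 342.0/14.6 = 23.425 mL/cmH2O.
τ = R × C = 12.526 × 0.02343 L/cmH2O = 0.2935 s.
Fraction remaining at end-expiration = e^(−Te/τ) = e^(−0.61/0.2935) = 0.1251 → 12.51%.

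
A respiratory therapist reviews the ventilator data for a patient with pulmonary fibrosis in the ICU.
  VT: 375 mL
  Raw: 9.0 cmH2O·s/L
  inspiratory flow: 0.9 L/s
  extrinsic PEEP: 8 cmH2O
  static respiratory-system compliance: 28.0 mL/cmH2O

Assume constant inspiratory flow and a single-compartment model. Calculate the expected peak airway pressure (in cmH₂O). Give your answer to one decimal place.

29.5

Equation of motion (constant flow): PIP = Vt/C + R·V̇ + PEEP.
PIP = 375/28.0 + 9.0×0.9 + 8 = 13.393 + 8.1 + 8 = 29.493 cmH2O.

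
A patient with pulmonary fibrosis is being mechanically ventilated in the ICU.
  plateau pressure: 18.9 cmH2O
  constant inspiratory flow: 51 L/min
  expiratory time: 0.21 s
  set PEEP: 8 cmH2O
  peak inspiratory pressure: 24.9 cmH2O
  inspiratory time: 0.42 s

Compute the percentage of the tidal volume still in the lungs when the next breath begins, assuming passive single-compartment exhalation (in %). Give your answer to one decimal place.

Flow: 51 L/min ÷ 60 = 0.85 L/s.
Vt = flow × Ti = 0.85 L/s × 0.42 s × 1000 mL/L = 357.0 mL.
R = (PIP − Pplat)/V̇ = (24.9 − 18.9) / 0.85 = 6.0/0.85 = 7.059 cmH2O·s/L.
C = Vt/(Pplat − PEEP) = 357.0 / (18.9 − 8) = 357.0/10.9 = 32.752 mL/cmH2O.
τ = R × C = 7.059 × 0.03275 L/cmH2O = 0.2312 s.
Fraction remaining at end-expiration = e^(−Te/τ) = e^(−0.21/0.2312) = 0.4032 → 40.32%.

40.3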